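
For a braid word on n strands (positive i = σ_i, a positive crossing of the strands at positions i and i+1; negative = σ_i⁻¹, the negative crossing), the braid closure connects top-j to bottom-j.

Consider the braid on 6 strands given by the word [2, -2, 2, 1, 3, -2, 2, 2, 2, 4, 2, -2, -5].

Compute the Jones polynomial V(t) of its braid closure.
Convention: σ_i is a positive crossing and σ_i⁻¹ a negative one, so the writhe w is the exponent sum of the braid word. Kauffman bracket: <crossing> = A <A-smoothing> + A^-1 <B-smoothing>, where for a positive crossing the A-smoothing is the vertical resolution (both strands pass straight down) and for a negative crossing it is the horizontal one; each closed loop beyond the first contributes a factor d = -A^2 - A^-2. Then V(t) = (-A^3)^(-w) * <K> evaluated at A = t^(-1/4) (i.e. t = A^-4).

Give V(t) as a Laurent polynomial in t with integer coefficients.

The presented braid s2 s2^-1 s2 s1 s3 s2^-1 s2 s2 s2 s4 s2 s2^-1 s5^-1 on 6 strands reduces by inverse Markov moves (closure unchanged at each step):
  Destabilize: the word has the form β·s5^-1 where s5^-1 occurs only as the final letter (β ∈ B_5); drop it and the last strand → 5 strands.
  Deconjugate: the word is γ·β·γ⁻¹ with γ = s2 s2^-1 (prefix) and γ⁻¹ = s2 s2^-1 (suffix); strip both.
  Destabilize: the word has the form β·s4 where s4 occurs only as the final letter (β ∈ B_4); drop it and the last strand → 4 strands.
Reduced to β = s2 s1 s3 s2^-1 s2 s2 s2 on 4 strands, 7 crossings.
Compute on β:
First cancel adjacent σ_i σ_i⁻¹ pairs (Reidemeister II — same braid, same closure): s2 s1 s3 s2^-1 s2 s2 s2 → s2 s1 s3 s2 s2.
Braid: s2 s1 s3 s2 s2 on 4 strands, 5 crossings.
Writhe w = (#positive) - (#negative) = 5 - 0 = 5.
Computing the Kauffman bracket via state sum. There are 2^5 = 32 states.
Smooth each crossing (0=||, 1=⌣⌢); contribution A^(Σ sign_k(1-2s_k)) * d^(L-1).
  state 00000: A-exp=+5, loops=4, term = A^5 * d^3
  state 00001: A-exp=+3, loops=3, term = A^3 * d^2
  state 00010: A-exp=+3, loops=3, term = A^3 * d^2
  state 00011: A-exp=+1, loops=4, term = A^1 * d^3
  state 00100: A-exp=+3, loops=3, term = A^3 * d^2
  state 00101: A-exp=+1, loops=2, term = A^1 * d^1
  state 00110: A-exp=+1, loops=2, term = A^1 * d^1
  state 00111: A-exp=-1, loops=3, term = A^-1 * d^2
  state 01000: A-exp=+3, loops=3, term = A^3 * d^2
  state 01001: A-exp=+1, loops=2, term = A^1 * d^1
  state 01010: A-exp=+1, loops=2, term = A^1 * d^1
  state 01011: A-exp=-1, loops=3, term = A^-1 * d^2
  state 01100: A-exp=+1, loops=2, term = A^1 * d^1
  state 01101: A-exp=-1, loops=1, term = A^-1 * d^0
  state 01110: A-exp=-1, loops=1, term = A^-1 * d^0
  state 01111: A-exp=-3, loops=2, term = A^-3 * d^1
  state 10000: A-exp=+3, loops=3, term = A^3 * d^2
  state 10001: A-exp=+1, loops=4, term = A^1 * d^3
  state 10010: A-exp=+1, loops=4, term = A^1 * d^3
  state 10011: A-exp=-1, loops=5, term = A^-1 * d^4
  state 10100: A-exp=+1, loops=2, term = A^1 * d^1
  state 10101: A-exp=-1, loops=3, term = A^-1 * d^2
  state 10110: A-exp=-1, loops=3, term = A^-1 * d^2
  state 10111: A-exp=-3, loops=4, term = A^-3 * d^3
  state 11000: A-exp=+1, loops=2, term = A^1 * d^1
  state 11001: A-exp=-1, loops=3, term = A^-1 * d^2
  state 11010: A-exp=-1, loops=3, term = A^-1 * d^2
  state 11011: A-exp=-3, loops=4, term = A^-3 * d^3
  state 11100: A-exp=-1, loops=1, term = A^-1 * d^0
  state 11101: A-exp=-3, loops=2, term = A^-3 * d^1
  state 11110: A-exp=-3, loops=2, term = A^-3 * d^1
  state 11111: A-exp=-5, loops=3, term = A^-5 * d^2
Collect the terms by A-exponent (count of states per loop number):
Powers of d = -A^2 - A^-2: d^2 = A^4 + 2 + A^-4; d^3 = -A^6 - 3*A^2 - 3*A^-2 - A^-6; d^4 = A^8 + 4*A^4 + 6 + 4*A^-4 + A^-8.
  A^5 * (d^3) = -A^11 - 3*A^7 - 3*A^3 - A^-1
  A^3 * (5*d^2) = 5*A^7 + 10*A^3 + 5*A^-1
  A^1 * (7*d + 3*d^3) = -3*A^7 - 16*A^3 - 16*A^-1 - 3*A^-5
  A^-1 * (3 + 6*d^2 + d^4) = A^7 + 10*A^3 + 21*A^-1 + 10*A^-5 + A^-9
  A^-3 * (3*d + 2*d^3) = -2*A^3 - 9*A^-1 - 9*A^-5 - 2*A^-9
  A^-5 * (d^2) = A^-1 + 2*A^-5 + A^-9
Summing the groups: <K> = -A^11 - A^3 + A^-1
Normalise by the writhe: (-A^3)^(-w) = (-A^3)^(-5) = -A^-15, so f(A) = -A^-15 * <K> = A^-4 + A^-12 - A^-16.
Substitute A = t^(-1/4), i.e. A^e → t^(-e/4): V(t) = -t^4 + t^3 + t

Answer: -t^4 + t^3 + t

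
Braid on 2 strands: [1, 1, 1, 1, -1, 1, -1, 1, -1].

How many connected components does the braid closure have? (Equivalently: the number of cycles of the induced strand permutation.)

1

Derivation:
Track the strand permutation on 2 strands, starting from identity.
  step 1: s1 swaps positions 1,2 -> [2 1]
  step 2: s1 swaps positions 1,2 -> [1 2]
  step 3: s1 swaps positions 1,2 -> [2 1]
  step 4: s1 swaps positions 1,2 -> [1 2]
  step 5: s1^-1 swaps positions 1,2 -> [2 1]
  step 6: s1 swaps positions 1,2 -> [1 2]
  step 7: s1^-1 swaps positions 1,2 -> [2 1]
  step 8: s1 swaps positions 1,2 -> [1 2]
  step 9: s1^-1 swaps positions 1,2 -> [2 1]
Final permutation (position -> original strand): [2 1]
Closure components = cycle count of this permutation = 1.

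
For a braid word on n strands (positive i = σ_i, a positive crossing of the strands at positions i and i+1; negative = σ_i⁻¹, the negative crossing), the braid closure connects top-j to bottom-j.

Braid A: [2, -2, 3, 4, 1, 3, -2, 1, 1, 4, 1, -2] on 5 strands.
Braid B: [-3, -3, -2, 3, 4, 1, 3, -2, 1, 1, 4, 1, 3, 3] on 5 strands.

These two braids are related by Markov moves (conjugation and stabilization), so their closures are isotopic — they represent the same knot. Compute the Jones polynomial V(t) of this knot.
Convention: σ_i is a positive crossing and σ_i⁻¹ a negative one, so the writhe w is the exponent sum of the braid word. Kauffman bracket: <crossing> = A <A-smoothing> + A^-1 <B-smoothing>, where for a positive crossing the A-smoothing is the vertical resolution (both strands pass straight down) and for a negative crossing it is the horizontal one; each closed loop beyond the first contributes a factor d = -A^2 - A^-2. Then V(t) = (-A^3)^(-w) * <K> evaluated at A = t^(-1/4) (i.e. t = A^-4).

-t^9 + 3*t^8 - 4*t^7 + 5*t^6 - 6*t^5 + 5*t^4 - 4*t^3 + 3*t^2 - t + 1

Derivation:
Markov-equivalent braids have isotopic closures, hence identical knot invariants. Strip the Markov moves from each word to reach a common short braid β, then compute V(t) once on β.
Braid A: s2 s2^-1 s3 s4 s1 s3 s2^-1 s1 s1 s4 s1 s2^-1 on 5 strands reduces by inverse Markov moves (closure unchanged at each step):
  Deconjugate: the word is γ·β·γ⁻¹ with γ = s2 (prefix) and γ⁻¹ = s2^-1 (suffix); strip both.
Reduced to β = s2^-1 s3 s4 s1 s3 s2^-1 s1 s1 s4 s1 on 5 strands, 10 crossings.
Braid B: s3^-1 s3^-1 s2^-1 s3 s4 s1 s3 s2^-1 s1 s1 s4 s1 s3 s3 on 5 strands reduces by inverse Markov moves (closure unchanged at each step):
  Deconjugate: the word is γ·β·γ⁻¹ with γ = s3^-1 s3^-1 (prefix) and γ⁻¹ = s3 s3 (suffix); strip both.
Reduced to β = s2^-1 s3 s4 s1 s3 s2^-1 s1 s1 s4 s1 on 5 strands, 10 crossings.
Both give the same β = s2^-1 s3 s4 s1 s3 s2^-1 s1 s1 s4 s1 on 5 strands, so one state sum suffices:
Braid: s2^-1 s3 s4 s1 s3 s2^-1 s1 s1 s4 s1 on 5 strands, 10 crossings.
Writhe w = (#positive) - (#negative) = 8 - 2 = 6.
State-sum expansion of <K>. There are 2^10 = 1024 states.
For each crossing: s=0 is the vertical smoothing, s=1 horizontal. Crossing k contributes A^(sign_k * (1 - 2*s_k)); loop factor d = -A^2 - A^-2.
Tabulate the states by total A-exponent and number of loops L (A-exp: L × count):
  A^10: L=5 ×1
  A^8: L=4 ×10
  A^6: L=3 ×39, L=5 ×6
  A^4: L=2 ×68, L=4 ×51, L=6 ×1
  A^2: L=1 ×44, L=3 ×139, L=5 ×27
  A^0: L=2 ×126, L=4 ×118, L=6 ×8
  A^-2: L=1 ×11, L=3 ×140, L=5 ×58, L=7 ×1
  A^-4: L=2 ×19, L=4 ×85, L=6 ×16
  A^-6: L=3 ×15, L=5 ×28, L=7 ×2
  A^-8: L=4 ×6, L=6 ×4
  A^-10: L=5 ×1
Each group contributes A^e * Σ count * d^(L-1):
Powers of d = -A^2 - A^-2: d^2 = A^4 + 2 + A^-4; d^3 = -A^6 - 3*A^2 - 3*A^-2 - A^-6; d^4 = A^8 + 4*A^4 + 6 + 4*A^-4 + A^-8; d^5 = -A^10 - 5*A^6 - 10*A^2 - 10*A^-2 - 5*A^-6 - A^-10; d^6 = A^12 + 6*A^8 + 15*A^4 + 20 + 15*A^-4 + 6*A^-8 + A^-12.
  A^10 * (d^4) = A^18 + 4*A^14 + 6*A^10 + 4*A^6 + A^2
  A^8 * (10*d^3) = -10*A^14 - 30*A^10 - 30*A^6 - 10*A^2
  A^6 * (39*d^2 + 6*d^4) = 6*A^14 + 63*A^10 + 114*A^6 + 63*A^2 + 6*A^-2
  A^4 * (68*d + 51*d^3 + d^5) = -A^14 - 56*A^10 - 231*A^6 - 231*A^2 - 56*A^-2 - A^-6
  A^2 * (44 + 139*d^2 + 27*d^4) = 27*A^10 + 247*A^6 + 484*A^2 + 247*A^-2 + 27*A^-6
  A^0 * (126*d + 118*d^3 + 8*d^5) = -8*A^10 - 158*A^6 - 560*A^2 - 560*A^-2 - 158*A^-6 - 8*A^-10
  A^-2 * (11 + 140*d^2 + 58*d^4 + d^6) = A^10 + 64*A^6 + 387*A^2 + 659*A^-2 + 387*A^-6 + 64*A^-10 + A^-14
  A^-4 * (19*d + 85*d^3 + 16*d^5) = -16*A^6 - 165*A^2 - 434*A^-2 - 434*A^-6 - 165*A^-10 - 16*A^-14
  A^-6 * (15*d^2 + 28*d^4 + 2*d^6) = 2*A^6 + 40*A^2 + 157*A^-2 + 238*A^-6 + 157*A^-10 + 40*A^-14 + 2*A^-18
  A^-8 * (6*d^3 + 4*d^5) = -4*A^2 - 26*A^-2 - 58*A^-6 - 58*A^-10 - 26*A^-14 - 4*A^-18
  A^-10 * (d^4) = A^-2 + 4*A^-6 + 6*A^-10 + 4*A^-14 + A^-18
Summing the groups: <K> = A^18 - A^14 + 3*A^10 - 4*A^6 + 5*A^2 - 6*A^-2 + 5*A^-6 - 4*A^-10 + 3*A^-14 - A^-18
Normalise by the writhe: (-A^3)^(-w) = (-A^3)^(-6) = A^-18, so f(A) = A^-18 * <K> = 1 - A^-4 + 3*A^-8 - 4*A^-12 + 5*A^-16 - 6*A^-20 + 5*A^-24 - 4*A^-28 + 3*A^-32 - A^-36.
Substitute A = t^(-1/4), i.e. A^e → t^(-e/4): V(t) = -t^9 + 3*t^8 - 4*t^7 + 5*t^6 - 6*t^5 + 5*t^4 - 4*t^3 + 3*t^2 - t + 1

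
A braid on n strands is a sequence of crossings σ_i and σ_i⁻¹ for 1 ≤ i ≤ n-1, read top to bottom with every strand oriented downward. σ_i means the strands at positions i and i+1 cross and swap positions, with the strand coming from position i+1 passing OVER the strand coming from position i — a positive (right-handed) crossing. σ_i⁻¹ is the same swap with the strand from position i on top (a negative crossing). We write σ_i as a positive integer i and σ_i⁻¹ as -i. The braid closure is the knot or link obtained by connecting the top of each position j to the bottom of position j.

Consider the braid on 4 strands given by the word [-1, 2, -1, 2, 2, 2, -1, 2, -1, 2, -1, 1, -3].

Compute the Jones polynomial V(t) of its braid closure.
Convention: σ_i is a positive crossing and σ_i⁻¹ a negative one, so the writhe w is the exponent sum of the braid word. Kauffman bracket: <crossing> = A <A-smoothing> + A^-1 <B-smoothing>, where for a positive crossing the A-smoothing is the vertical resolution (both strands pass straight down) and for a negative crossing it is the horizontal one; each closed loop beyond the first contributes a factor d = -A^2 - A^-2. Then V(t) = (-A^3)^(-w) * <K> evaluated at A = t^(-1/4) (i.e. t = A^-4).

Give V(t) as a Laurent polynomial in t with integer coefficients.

t^7 - 4*t^6 + 7*t^5 - 11*t^4 + 14*t^3 - 14*t^2 + 14*t - 10 + 7*t^-1 - 4*t^-2 + t^-3

Derivation:
The presented braid s1^-1 s2 s1^-1 s2 s2 s2 s1^-1 s2 s1^-1 s2 s1^-1 s1 s3^-1 on 4 strands reduces by inverse Markov moves (closure unchanged at each step):
  Destabilize: the word has the form β·s3^-1 where s3^-1 occurs only as the final letter (β ∈ B_3); drop it and the last strand → 3 strands.
  Deconjugate: the word is γ·β·γ⁻¹ with γ = s1^-1 (prefix) and γ⁻¹ = s1 (suffix); strip both.
Reduced to β = s2 s1^-1 s2 s2 s2 s1^-1 s2 s1^-1 s2 s1^-1 on 3 strands, 10 crossings.
Compute on β:
Braid: s2 s1^-1 s2 s2 s2 s1^-1 s2 s1^-1 s2 s1^-1 on 3 strands, 10 crossings.
Writhe w = (#positive) - (#negative) = 6 - 4 = 2.
State-sum expansion of <K>. There are 2^10 = 1024 states.
For each crossing: s=0 is the vertical smoothing, s=1 horizontal. Crossing k contributes A^(sign_k * (1 - 2*s_k)); loop factor d = -A^2 - A^-2.
Tabulate the states by total A-exponent and number of loops L (A-exp: L × count):
  A^10: L=5 ×1
  A^8: L=4 ×10
  A^6: L=3 ×42, L=5 ×3
  A^4: L=2 ×90, L=4 ×29, L=6 ×1
  A^2: L=1 ×87, L=3 ×110, L=5 ×13
  A^0: L=2 ×179, L=4 ×71, L=6 ×2
  A^-2: L=3 ×187, L=5 ×23
  A^-4: L=4 ×117, L=6 ×3
  A^-6: L=5 ×45
  A^-8: L=6 ×10
  A^-10: L=7 ×1
Each group contributes A^e * Σ count * d^(L-1):
Powers of d = -A^2 - A^-2: d^2 = A^4 + 2 + A^-4; d^3 = -A^6 - 3*A^2 - 3*A^-2 - A^-6; d^4 = A^8 + 4*A^4 + 6 + 4*A^-4 + A^-8; d^5 = -A^10 - 5*A^6 - 10*A^2 - 10*A^-2 - 5*A^-6 - A^-10; d^6 = A^12 + 6*A^8 + 15*A^4 + 20 + 15*A^-4 + 6*A^-8 + A^-12.
  A^10 * (d^4) = A^18 + 4*A^14 + 6*A^10 + 4*A^6 + A^2
  A^8 * (10*d^3) = -10*A^14 - 30*A^10 - 30*A^6 - 10*A^2
  A^6 * (42*d^2 + 3*d^4) = 3*A^14 + 54*A^10 + 102*A^6 + 54*A^2 + 3*A^-2
  A^4 * (90*d + 29*d^3 + d^5) = -A^14 - 34*A^10 - 187*A^6 - 187*A^2 - 34*A^-2 - A^-6
  A^2 * (87 + 110*d^2 + 13*d^4) = 13*A^10 + 162*A^6 + 385*A^2 + 162*A^-2 + 13*A^-6
  A^0 * (179*d + 71*d^3 + 2*d^5) = -2*A^10 - 81*A^6 - 412*A^2 - 412*A^-2 - 81*A^-6 - 2*A^-10
  A^-2 * (187*d^2 + 23*d^4) = 23*A^6 + 279*A^2 + 512*A^-2 + 279*A^-6 + 23*A^-10
  A^-4 * (117*d^3 + 3*d^5) = -3*A^6 - 132*A^2 - 381*A^-2 - 381*A^-6 - 132*A^-10 - 3*A^-14
  A^-6 * (45*d^4) = 45*A^2 + 180*A^-2 + 270*A^-6 + 180*A^-10 + 45*A^-14
  A^-8 * (10*d^5) = -10*A^2 - 50*A^-2 - 100*A^-6 - 100*A^-10 - 50*A^-14 - 10*A^-18
  A^-10 * (d^6) = A^2 + 6*A^-2 + 15*A^-6 + 20*A^-10 + 15*A^-14 + 6*A^-18 + A^-22
Summing the groups: <K> = A^18 - 4*A^14 + 7*A^10 - 10*A^6 + 14*A^2 - 14*A^-2 + 14*A^-6 - 11*A^-10 + 7*A^-14 - 4*A^-18 + A^-22
Normalise by the writhe: (-A^3)^(-w) = (-A^3)^(-2) = A^-6, so f(A) = A^-6 * <K> = A^12 - 4*A^8 + 7*A^4 - 10 + 14*A^-4 - 14*A^-8 + 14*A^-12 - 11*A^-16 + 7*A^-20 - 4*A^-24 + A^-28.
Substitute A = t^(-1/4), i.e. A^e → t^(-e/4): V(t) = t^7 - 4*t^6 + 7*t^5 - 11*t^4 + 14*t^3 - 14*t^2 + 14*t - 10 + 7*t^-1 - 4*t^-2 + t^-3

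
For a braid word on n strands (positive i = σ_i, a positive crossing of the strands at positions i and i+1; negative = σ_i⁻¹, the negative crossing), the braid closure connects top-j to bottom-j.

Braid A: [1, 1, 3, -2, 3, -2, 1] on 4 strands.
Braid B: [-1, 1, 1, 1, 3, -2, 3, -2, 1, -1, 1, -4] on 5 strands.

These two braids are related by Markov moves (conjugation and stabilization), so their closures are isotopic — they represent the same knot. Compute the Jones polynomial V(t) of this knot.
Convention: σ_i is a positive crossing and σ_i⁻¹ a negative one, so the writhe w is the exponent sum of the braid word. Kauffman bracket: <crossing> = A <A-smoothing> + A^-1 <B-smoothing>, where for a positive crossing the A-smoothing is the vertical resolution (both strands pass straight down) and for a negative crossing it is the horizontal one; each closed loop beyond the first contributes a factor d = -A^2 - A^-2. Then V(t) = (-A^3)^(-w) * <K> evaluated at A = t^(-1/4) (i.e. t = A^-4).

-t^6 + 2*t^5 - 2*t^4 + 3*t^3 - 3*t^2 + 2*t - 1 + t^-1

Derivation:
Markov-equivalent braids have isotopic closures, hence identical knot invariants. Strip the Markov moves from each word to reach a common short braid β, then compute V(t) once on β.
Braid A: s1 s1 s3 s2^-1 s3 s2^-1 s1 on 4 strands has no conjugating prefix/suffix or stabilization to strip; take β = s1 s1 s3 s2^-1 s3 s2^-1 s1.
Braid B: s1^-1 s1 s1 s1 s3 s2^-1 s3 s2^-1 s1 s1^-1 s1 s4^-1 on 5 strands reduces by inverse Markov moves (closure unchanged at each step):
  Destabilize: the word has the form β·s4^-1 where s4^-1 occurs only as the final letter (β ∈ B_4); drop it and the last strand → 4 strands.
  Deconjugate: the word is γ·β·γ⁻¹ with γ = s1^-1 s1 (prefix) and γ⁻¹ = s1^-1 s1 (suffix); strip both.
Reduced to β = s1 s1 s3 s2^-1 s3 s2^-1 s1 on 4 strands, 7 crossings.
Both give the same β = s1 s1 s3 s2^-1 s3 s2^-1 s1 on 4 strands, so one state sum suffices:
Braid: s1 s1 s3 s2^-1 s3 s2^-1 s1 on 4 strands, 7 crossings.
Writhe w = (#positive) - (#negative) = 5 - 2 = 3.
Computing the Kauffman bracket via state sum. There are 2^7 = 128 states.
Smooth each crossing (0=||, 1=⌣⌢); contribution A^(Σ sign_k(1-2s_k)) * d^(L-1).
Tabulate the states by total A-exponent and number of loops L (A-exp: L × count):
  A^7: L=4 ×1
  A^5: L=3 ×7
  A^3: L=2 ×17, L=4 ×4
  A^1: L=1 ×15, L=3 ×19, L=5 ×1
  A^-1: L=2 ×27, L=4 ×8
  A^-3: L=3 ×20, L=5 ×1
  A^-5: L=4 ×7
  A^-7: L=5 ×1
Each group contributes A^e * Σ count * d^(L-1):
Powers of d = -A^2 - A^-2: d^2 = A^4 + 2 + A^-4; d^3 = -A^6 - 3*A^2 - 3*A^-2 - A^-6; d^4 = A^8 + 4*A^4 + 6 + 4*A^-4 + A^-8.
  A^7 * (d^3) = -A^13 - 3*A^9 - 3*A^5 - A
  A^5 * (7*d^2) = 7*A^9 + 14*A^5 + 7*A
  A^3 * (17*d + 4*d^3) = -4*A^9 - 29*A^5 - 29*A - 4*A^-3
  A^1 * (15 + 19*d^2 + d^4) = A^9 + 23*A^5 + 59*A + 23*A^-3 + A^-7
  A^-1 * (27*d + 8*d^3) = -8*A^5 - 51*A - 51*A^-3 - 8*A^-7
  A^-3 * (20*d^2 + d^4) = A^5 + 24*A + 46*A^-3 + 24*A^-7 + A^-11
  A^-5 * (7*d^3) = -7*A - 21*A^-3 - 21*A^-7 - 7*A^-11
  A^-7 * (d^4) = A + 4*A^-3 + 6*A^-7 + 4*A^-11 + A^-15
Summing the groups: <K> = -A^13 + A^9 - 2*A^5 + 3*A - 3*A^-3 + 2*A^-7 - 2*A^-11 + A^-15
Normalise by the writhe: (-A^3)^(-w) = (-A^3)^(-3) = -A^-9, so f(A) = -A^-9 * <K> = A^4 - 1 + 2*A^-4 - 3*A^-8 + 3*A^-12 - 2*A^-16 + 2*A^-20 - A^-24.
Substitute A = t^(-1/4), i.e. A^e → t^(-e/4): V(t) = -t^6 + 2*t^5 - 2*t^4 + 3*t^3 - 3*t^2 + 2*t - 1 + t^-1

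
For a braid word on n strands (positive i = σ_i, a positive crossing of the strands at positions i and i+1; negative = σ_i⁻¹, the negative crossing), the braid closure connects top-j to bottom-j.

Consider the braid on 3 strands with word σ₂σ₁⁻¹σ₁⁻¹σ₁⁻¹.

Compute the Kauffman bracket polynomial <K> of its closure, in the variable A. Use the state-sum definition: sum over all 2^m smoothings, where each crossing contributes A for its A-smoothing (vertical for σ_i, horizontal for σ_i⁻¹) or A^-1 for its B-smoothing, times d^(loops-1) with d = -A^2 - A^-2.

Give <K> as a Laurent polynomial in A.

Braid: s2 s1^-1 s1^-1 s1^-1 on 3 strands, 4 crossings.
Writhe w = (#positive) - (#negative) = 1 - 3 = -2.
Computing the Kauffman bracket via state sum. There are 2^4 = 16 states.
Smooth each crossing (0=||, 1=⌣⌢); contribution A^(Σ sign_k(1-2s_k)) * d^(L-1).
  state 0000: A-exp=-2, loops=3, term = A^-2 * d^2
  state 0001: A-exp=+0, loops=2, term = A^0 * d^1
  state 0010: A-exp=+0, loops=2, term = A^0 * d^1
  state 0011: A-exp=+2, loops=3, term = A^2 * d^2
  state 0100: A-exp=+0, loops=2, term = A^0 * d^1
  state 0101: A-exp=+2, loops=3, term = A^2 * d^2
  state 0110: A-exp=+2, loops=3, term = A^2 * d^2
  state 0111: A-exp=+4, loops=4, term = A^4 * d^3
  state 1000: A-exp=-4, loops=2, term = A^-4 * d^1
  state 1001: A-exp=-2, loops=1, term = A^-2 * d^0
  state 1010: A-exp=-2, loops=1, term = A^-2 * d^0
  state 1011: A-exp=+0, loops=2, term = A^0 * d^1
  state 1100: A-exp=-2, loops=1, term = A^-2 * d^0
  state 1101: A-exp=+0, loops=2, term = A^0 * d^1
  state 1110: A-exp=+0, loops=2, term = A^0 * d^1
  state 1111: A-exp=+2, loops=3, term = A^2 * d^2
Collect the terms by A-exponent (count of states per loop number):
Powers of d = -A^2 - A^-2: d^2 = A^4 + 2 + A^-4; d^3 = -A^6 - 3*A^2 - 3*A^-2 - A^-6.
  A^4 * (d^3) = -A^10 - 3*A^6 - 3*A^2 - A^-2
  A^2 * (4*d^2) = 4*A^6 + 8*A^2 + 4*A^-2
  A^0 * (6*d) = -6*A^2 - 6*A^-2
  A^-2 * (3 + d^2) = A^2 + 5*A^-2 + A^-6
  A^-4 * (d) = -A^-2 - A^-6
Summing the groups: <K> = -A^10 + A^6 + A^-2

Answer: -A^10 + A^6 + A^-2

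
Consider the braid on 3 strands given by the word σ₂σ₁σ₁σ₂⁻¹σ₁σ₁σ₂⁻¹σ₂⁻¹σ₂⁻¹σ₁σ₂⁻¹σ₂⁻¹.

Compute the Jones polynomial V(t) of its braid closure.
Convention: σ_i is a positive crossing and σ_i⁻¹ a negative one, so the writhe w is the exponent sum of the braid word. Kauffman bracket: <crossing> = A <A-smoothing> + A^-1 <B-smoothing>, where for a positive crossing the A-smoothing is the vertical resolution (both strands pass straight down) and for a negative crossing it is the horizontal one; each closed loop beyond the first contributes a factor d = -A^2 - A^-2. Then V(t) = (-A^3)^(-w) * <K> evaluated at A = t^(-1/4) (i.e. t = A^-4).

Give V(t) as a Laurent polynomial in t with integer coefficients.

The presented braid s2 s1 s1 s2^-1 s1 s1 s2^-1 s2^-1 s2^-1 s1 s2^-1 s2^-1 on 3 strands reduces by inverse Markov moves (closure unchanged at each step):
  Deconjugate: the word is γ·β·γ⁻¹ with γ = s2 (prefix) and γ⁻¹ = s2^-1 (suffix); strip both.
Reduced to β = s1 s1 s2^-1 s1 s1 s2^-1 s2^-1 s2^-1 s1 s2^-1 on 3 strands, 10 crossings.
Compute on β:
Braid: s1 s1 s2^-1 s1 s1 s2^-1 s2^-1 s2^-1 s1 s2^-1 on 3 strands, 10 crossings.
Writhe w = (#positive) - (#negative) = 5 - 5 = 0.
Enumerate smoothing states for the bracket polynomial. There are 2^10 = 1024 states.
Smooth each crossing (0=||, 1=⌣⌢); contribution A^(Σ sign_k(1-2s_k)) * d^(L-1).
Tabulate the states by total A-exponent and number of loops L (A-exp: L × count):
  A^10: L=6 ×1
  A^8: L=5 ×10
  A^6: L=4 ×43, L=6 ×2
  A^4: L=3 ×98, L=5 ×22
  A^2: L=2 ×121, L=4 ×83, L=6 ×6
  A^0: L=1 ×73, L=3 ×140, L=5 ×38, L=7 ×1
  A^-2: L=2 ×121, L=4 ×79, L=6 ×10
  A^-4: L=3 ×95, L=5 ×24, L=7 ×1
  A^-6: L=4 ×42, L=6 ×3
  A^-8: L=5 ×10
  A^-10: L=6 ×1
Each group contributes A^e * Σ count * d^(L-1):
Powers of d = -A^2 - A^-2: d^2 = A^4 + 2 + A^-4; d^3 = -A^6 - 3*A^2 - 3*A^-2 - A^-6; d^4 = A^8 + 4*A^4 + 6 + 4*A^-4 + A^-8; d^5 = -A^10 - 5*A^6 - 10*A^2 - 10*A^-2 - 5*A^-6 - A^-10; d^6 = A^12 + 6*A^8 + 15*A^4 + 20 + 15*A^-4 + 6*A^-8 + A^-12.
  A^10 * (d^5) = -A^20 - 5*A^16 - 10*A^12 - 10*A^8 - 5*A^4 - 1
  A^8 * (10*d^4) = 10*A^16 + 40*A^12 + 60*A^8 + 40*A^4 + 10
  A^6 * (43*d^3 + 2*d^5) = -2*A^16 - 53*A^12 - 149*A^8 - 149*A^4 - 53 - 2*A^-4
  A^4 * (98*d^2 + 22*d^4) = 22*A^12 + 186*A^8 + 328*A^4 + 186 + 22*A^-4
  A^2 * (121*d + 83*d^3 + 6*d^5) = -6*A^12 - 113*A^8 - 430*A^4 - 430 - 113*A^-4 - 6*A^-8
  A^0 * (73 + 140*d^2 + 38*d^4 + d^6) = A^12 + 44*A^8 + 307*A^4 + 601 + 307*A^-4 + 44*A^-8 + A^-12
  A^-2 * (121*d + 79*d^3 + 10*d^5) = -10*A^8 - 129*A^4 - 458 - 458*A^-4 - 129*A^-8 - 10*A^-12
  A^-4 * (95*d^2 + 24*d^4 + d^6) = A^8 + 30*A^4 + 206 + 354*A^-4 + 206*A^-8 + 30*A^-12 + A^-16
  A^-6 * (42*d^3 + 3*d^5) = -3*A^4 - 57 - 156*A^-4 - 156*A^-8 - 57*A^-12 - 3*A^-16
  A^-8 * (10*d^4) = 10 + 40*A^-4 + 60*A^-8 + 40*A^-12 + 10*A^-16
  A^-10 * (d^5) = -1 - 5*A^-4 - 10*A^-8 - 10*A^-12 - 5*A^-16 - A^-20
Summing the groups: <K> = -A^20 + 3*A^16 - 6*A^12 + 9*A^8 - 11*A^4 + 13 - 11*A^-4 + 9*A^-8 - 6*A^-12 + 3*A^-16 - A^-20
Normalise by the writhe: (-A^3)^(-w) = (-A^3)^(0) = 1, so f(A) = 1 * <K> = -A^20 + 3*A^16 - 6*A^12 + 9*A^8 - 11*A^4 + 13 - 11*A^-4 + 9*A^-8 - 6*A^-12 + 3*A^-16 - A^-20.
Substitute A = t^(-1/4), i.e. A^e → t^(-e/4): V(t) = -t^5 + 3*t^4 - 6*t^3 + 9*t^2 - 11*t + 13 - 11*t^-1 + 9*t^-2 - 6*t^-3 + 3*t^-4 - t^-5

Answer: -t^5 + 3*t^4 - 6*t^3 + 9*t^2 - 11*t + 13 - 11*t^-1 + 9*t^-2 - 6*t^-3 + 3*t^-4 - t^-5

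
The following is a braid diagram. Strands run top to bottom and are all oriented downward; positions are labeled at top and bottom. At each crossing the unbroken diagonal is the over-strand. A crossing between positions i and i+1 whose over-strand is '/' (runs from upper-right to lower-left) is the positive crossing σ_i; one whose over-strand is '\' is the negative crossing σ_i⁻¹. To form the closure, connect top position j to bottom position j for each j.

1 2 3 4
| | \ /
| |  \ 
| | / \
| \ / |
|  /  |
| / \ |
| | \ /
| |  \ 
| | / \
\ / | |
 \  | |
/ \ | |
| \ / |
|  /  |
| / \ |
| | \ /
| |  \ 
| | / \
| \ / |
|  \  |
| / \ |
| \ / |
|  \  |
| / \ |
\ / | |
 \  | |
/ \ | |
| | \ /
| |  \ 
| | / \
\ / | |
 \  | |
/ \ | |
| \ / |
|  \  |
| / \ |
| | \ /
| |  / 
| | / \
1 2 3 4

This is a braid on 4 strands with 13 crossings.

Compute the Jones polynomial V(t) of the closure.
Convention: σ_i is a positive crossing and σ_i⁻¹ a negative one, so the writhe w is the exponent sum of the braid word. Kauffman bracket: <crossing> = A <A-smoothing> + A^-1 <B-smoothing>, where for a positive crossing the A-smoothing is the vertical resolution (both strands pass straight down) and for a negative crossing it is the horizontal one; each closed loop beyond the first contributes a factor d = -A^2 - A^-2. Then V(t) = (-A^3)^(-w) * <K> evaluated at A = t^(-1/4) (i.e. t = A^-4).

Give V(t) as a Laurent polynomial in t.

Reading the diagram top to bottom ('/'-over between positions i,i+1 = s_i, '\'-over = s_i^-1): braid word = s3^-1 s2 s3^-1 s1^-1 s2 s3^-1 s2^-1 s2^-1 s1^-1 s3^-1 s1^-1 s2^-1 s3.
The presented braid s3^-1 s2 s3^-1 s1^-1 s2 s3^-1 s2^-1 s2^-1 s1^-1 s3^-1 s1^-1 s2^-1 s3 on 4 strands reduces by inverse Markov moves (closure unchanged at each step):
  Deconjugate: the word is γ·β·γ⁻¹ with γ = s3^-1 s2 (prefix) and γ⁻¹ = s2^-1 s3 (suffix); strip both.
Reduced to β = s3^-1 s1^-1 s2 s3^-1 s2^-1 s2^-1 s1^-1 s3^-1 s1^-1 on 4 strands, 9 crossings.
Compute on β:
Braid: s3^-1 s1^-1 s2 s3^-1 s2^-1 s2^-1 s1^-1 s3^-1 s1^-1 on 4 strands, 9 crossings.
Writhe w = (#positive) - (#negative) = 1 - 8 = -7.
Enumerate smoothing states for the bracket polynomial. There are 2^9 = 512 states.
Each crossing splits two ways (0=vertical, 1=horizontal). The state's weight is A^(#A-smoothings - #B-smoothings) * d^(loops - 1).
Tabulate the states by total A-exponent and number of loops L (A-exp: L × count):
  A^9: L=6 ×1
  A^7: L=5 ×9
  A^5: L=4 ×34, L=6 ×2
  A^3: L=3 ×67, L=5 ×17
  A^1: L=2 ×69, L=4 ×56, L=6 ×1
  A^-1: L=1 ×30, L=3 ×88, L=5 ×8
  A^-3: L=2 ×61, L=4 ×23
  A^-5: L=1 ×9, L=3 ×26, L=5 ×1
  A^-7: L=2 ×6, L=4 ×3
  A^-9: L=3 ×1
Each group contributes A^e * Σ count * d^(L-1):
Powers of d = -A^2 - A^-2: d^2 = A^4 + 2 + A^-4; d^3 = -A^6 - 3*A^2 - 3*A^-2 - A^-6; d^4 = A^8 + 4*A^4 + 6 + 4*A^-4 + A^-8; d^5 = -A^10 - 5*A^6 - 10*A^2 - 10*A^-2 - 5*A^-6 - A^-10.
  A^9 * (d^5) = -A^19 - 5*A^15 - 10*A^11 - 10*A^7 - 5*A^3 - A^-1
  A^7 * (9*d^4) = 9*A^15 + 36*A^11 + 54*A^7 + 36*A^3 + 9*A^-1
  A^5 * (34*d^3 + 2*d^5) = -2*A^15 - 44*A^11 - 122*A^7 - 122*A^3 - 44*A^-1 - 2*A^-5
  A^3 * (67*d^2 + 17*d^4) = 17*A^11 + 135*A^7 + 236*A^3 + 135*A^-1 + 17*A^-5
  A^1 * (69*d + 56*d^3 + d^5) = -A^11 - 61*A^7 - 247*A^3 - 247*A^-1 - 61*A^-5 - A^-9
  A^-1 * (30 + 88*d^2 + 8*d^4) = 8*A^7 + 120*A^3 + 254*A^-1 + 120*A^-5 + 8*A^-9
  A^-3 * (61*d + 23*d^3) = -23*A^3 - 130*A^-1 - 130*A^-5 - 23*A^-9
  A^-5 * (9 + 26*d^2 + d^4) = A^3 + 30*A^-1 + 67*A^-5 + 30*A^-9 + A^-13
  A^-7 * (6*d + 3*d^3) = -3*A^-1 - 15*A^-5 - 15*A^-9 - 3*A^-13
  A^-9 * (d^2) = A^-5 + 2*A^-9 + A^-13
Summing the groups: <K> = -A^19 + 2*A^15 - 2*A^11 + 4*A^7 - 4*A^3 + 3*A^-1 - 3*A^-5 + A^-9 - A^-13
Normalise by the writhe: (-A^3)^(-w) = (-A^3)^(7) = -A^21, so f(A) = -A^21 * <K> = A^40 - 2*A^36 + 2*A^32 - 4*A^28 + 4*A^24 - 3*A^20 + 3*A^16 - A^12 + A^8.
Substitute A = t^(-1/4), i.e. A^e → t^(-e/4): V(t) = t^-2 - t^-3 + 3*t^-4 - 3*t^-5 + 4*t^-6 - 4*t^-7 + 2*t^-8 - 2*t^-9 + t^-10

Answer: t^-2 - t^-3 + 3*t^-4 - 3*t^-5 + 4*t^-6 - 4*t^-7 + 2*t^-8 - 2*t^-9 + t^-10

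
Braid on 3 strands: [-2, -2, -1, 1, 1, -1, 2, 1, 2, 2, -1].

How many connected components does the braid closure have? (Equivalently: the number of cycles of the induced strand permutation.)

Track the strand permutation on 3 strands, starting from identity.
  step 1: s2^-1 swaps positions 2,3 -> [1 3 2]
  step 2: s2^-1 swaps positions 2,3 -> [1 2 3]
  step 3: s1^-1 swaps positions 1,2 -> [2 1 3]
  step 4: s1 swaps positions 1,2 -> [1 2 3]
  step 5: s1 swaps positions 1,2 -> [2 1 3]
  step 6: s1^-1 swaps positions 1,2 -> [1 2 3]
  step 7: s2 swaps positions 2,3 -> [1 3 2]
  step 8: s1 swaps positions 1,2 -> [3 1 2]
  step 9: s2 swaps positions 2,3 -> [3 2 1]
  step 10: s2 swaps positions 2,3 -> [3 1 2]
  step 11: s1^-1 swaps positions 1,2 -> [1 3 2]
Final permutation (position -> original strand): [1 3 2]
Closure components = cycle count of this permutation = 2.

Answer: 2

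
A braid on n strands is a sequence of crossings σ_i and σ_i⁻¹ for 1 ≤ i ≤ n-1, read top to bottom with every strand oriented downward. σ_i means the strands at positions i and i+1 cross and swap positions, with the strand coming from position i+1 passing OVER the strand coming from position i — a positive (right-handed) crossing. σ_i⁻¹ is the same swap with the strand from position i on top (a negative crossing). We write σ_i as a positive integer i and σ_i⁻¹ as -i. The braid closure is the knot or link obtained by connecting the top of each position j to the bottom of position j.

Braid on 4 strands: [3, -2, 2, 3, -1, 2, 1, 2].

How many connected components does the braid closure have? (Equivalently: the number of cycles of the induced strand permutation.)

Track the strand permutation on 4 strands, starting from identity.
  step 1: s3 swaps positions 3,4 -> [1 2 4 3]
  step 2: s2^-1 swaps positions 2,3 -> [1 4 2 3]
  step 3: s2 swaps positions 2,3 -> [1 2 4 3]
  step 4: s3 swaps positions 3,4 -> [1 2 3 4]
  step 5: s1^-1 swaps positions 1,2 -> [2 1 3 4]
  step 6: s2 swaps positions 2,3 -> [2 3 1 4]
  step 7: s1 swaps positions 1,2 -> [3 2 1 4]
  step 8: s2 swaps positions 2,3 -> [3 1 2 4]
Final permutation (position -> original strand): [3 1 2 4]
Closure components = cycle count of this permutation = 2.

Answer: 2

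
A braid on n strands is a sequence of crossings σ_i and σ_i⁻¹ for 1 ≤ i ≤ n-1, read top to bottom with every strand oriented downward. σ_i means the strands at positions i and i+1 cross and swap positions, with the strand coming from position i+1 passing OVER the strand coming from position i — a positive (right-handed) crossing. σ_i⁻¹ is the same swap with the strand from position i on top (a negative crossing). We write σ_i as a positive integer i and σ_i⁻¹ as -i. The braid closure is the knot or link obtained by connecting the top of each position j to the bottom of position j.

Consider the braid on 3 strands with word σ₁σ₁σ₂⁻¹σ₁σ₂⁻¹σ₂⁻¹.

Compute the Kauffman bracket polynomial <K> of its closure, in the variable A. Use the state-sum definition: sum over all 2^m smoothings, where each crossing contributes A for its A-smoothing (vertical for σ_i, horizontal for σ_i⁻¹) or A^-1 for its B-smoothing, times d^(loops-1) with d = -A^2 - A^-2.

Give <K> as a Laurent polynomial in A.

-A^12 + 2*A^8 - 2*A^4 + 3 - 2*A^-4 + 2*A^-8 - A^-12

Derivation:
Braid: s1 s1 s2^-1 s1 s2^-1 s2^-1 on 3 strands, 6 crossings.
Writhe w = (#positive) - (#negative) = 3 - 3 = 0.
Enumerate smoothing states for the bracket polynomial. There are 2^6 = 64 states.
Each crossing splits two ways (0=vertical, 1=horizontal). The state's weight is A^(#A-smoothings - #B-smoothings) * d^(loops - 1).
Tabulate the states by total A-exponent and number of loops L (A-exp: L × count):
  A^6: L=4 ×1
  A^4: L=3 ×6
  A^2: L=2 ×14, L=4 ×1
  A^0: L=1 ×13, L=3 ×7
  A^-2: L=2 ×14, L=4 ×1
  A^-4: L=3 ×6
  A^-6: L=4 ×1
Each group contributes A^e * Σ count * d^(L-1):
Powers of d = -A^2 - A^-2: d^2 = A^4 + 2 + A^-4; d^3 = -A^6 - 3*A^2 - 3*A^-2 - A^-6.
  A^6 * (d^3) = -A^12 - 3*A^8 - 3*A^4 - 1
  A^4 * (6*d^2) = 6*A^8 + 12*A^4 + 6
  A^2 * (14*d + d^3) = -A^8 - 17*A^4 - 17 - A^-4
  A^0 * (13 + 7*d^2) = 7*A^4 + 27 + 7*A^-4
  A^-2 * (14*d + d^3) = -A^4 - 17 - 17*A^-4 - A^-8
  A^-4 * (6*d^2) = 6 + 12*A^-4 + 6*A^-8
  A^-6 * (d^3) = -1 - 3*A^-4 - 3*A^-8 - A^-12
Summing the groups: <K> = -A^12 + 2*A^8 - 2*A^4 + 3 - 2*A^-4 + 2*A^-8 - A^-12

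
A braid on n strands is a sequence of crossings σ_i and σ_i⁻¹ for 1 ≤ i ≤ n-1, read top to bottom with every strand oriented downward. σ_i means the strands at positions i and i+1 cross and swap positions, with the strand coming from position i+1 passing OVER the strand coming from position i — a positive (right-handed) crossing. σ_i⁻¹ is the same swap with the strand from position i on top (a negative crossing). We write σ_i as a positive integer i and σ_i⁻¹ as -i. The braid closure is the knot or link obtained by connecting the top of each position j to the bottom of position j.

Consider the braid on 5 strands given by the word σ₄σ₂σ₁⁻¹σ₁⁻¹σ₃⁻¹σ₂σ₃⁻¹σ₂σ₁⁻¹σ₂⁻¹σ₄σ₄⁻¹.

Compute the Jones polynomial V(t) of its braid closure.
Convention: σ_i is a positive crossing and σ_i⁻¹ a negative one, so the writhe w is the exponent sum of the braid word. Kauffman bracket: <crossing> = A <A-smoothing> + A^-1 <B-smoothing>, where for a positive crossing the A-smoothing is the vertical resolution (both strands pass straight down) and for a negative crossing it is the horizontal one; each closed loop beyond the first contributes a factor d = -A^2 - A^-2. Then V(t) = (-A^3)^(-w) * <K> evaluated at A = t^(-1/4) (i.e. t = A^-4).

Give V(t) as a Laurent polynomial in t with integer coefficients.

The presented braid s4 s2 s1^-1 s1^-1 s3^-1 s2 s3^-1 s2 s1^-1 s2^-1 s4 s4^-1 on 5 strands reduces by inverse Markov moves (closure unchanged at each step):
  Deconjugate: the word is γ·β·γ⁻¹ with γ = s4 (prefix) and γ⁻¹ = s4^-1 (suffix); strip both.
  Destabilize: the word has the form β·s4 where s4 occurs only as the final letter (β ∈ B_4); drop it and the last strand → 4 strands.
  Deconjugate: the word is γ·β·γ⁻¹ with γ = s2 (prefix) and γ⁻¹ = s2^-1 (suffix); strip both.
Reduced to β = s1^-1 s1^-1 s3^-1 s2 s3^-1 s2 s1^-1 on 4 strands, 7 crossings.
Compute on β:
Braid: s1^-1 s1^-1 s3^-1 s2 s3^-1 s2 s1^-1 on 4 strands, 7 crossings.
Writhe w = (#positive) - (#negative) = 2 - 5 = -3.
State-sum expansion of <K>. There are 2^7 = 128 states.
For each crossing: s=0 is the vertical smoothing, s=1 horizontal. Crossing k contributes A^(sign_k * (1 - 2*s_k)); loop factor d = -A^2 - A^-2.
Tabulate the states by total A-exponent and number of loops L (A-exp: L × count):
  A^7: L=5 ×1
  A^5: L=4 ×7
  A^3: L=3 ×20, L=5 ×1
  A^1: L=2 ×27, L=4 ×8
  A^-1: L=1 ×15, L=3 ×19, L=5 ×1
  A^-3: L=2 ×17, L=4 ×4
  A^-5: L=3 ×7
  A^-7: L=4 ×1
Each group contributes A^e * Σ count * d^(L-1):
Powers of d = -A^2 - A^-2: d^2 = A^4 + 2 + A^-4; d^3 = -A^6 - 3*A^2 - 3*A^-2 - A^-6; d^4 = A^8 + 4*A^4 + 6 + 4*A^-4 + A^-8.
  A^7 * (d^4) = A^15 + 4*A^11 + 6*A^7 + 4*A^3 + A^-1
  A^5 * (7*d^3) = -7*A^11 - 21*A^7 - 21*A^3 - 7*A^-1
  A^3 * (20*d^2 + d^4) = A^11 + 24*A^7 + 46*A^3 + 24*A^-1 + A^-5
  A^1 * (27*d + 8*d^3) = -8*A^7 - 51*A^3 - 51*A^-1 - 8*A^-5
  A^-1 * (15 + 19*d^2 + d^4) = A^7 + 23*A^3 + 59*A^-1 + 23*A^-5 + A^-9
  A^-3 * (17*d + 4*d^3) = -4*A^3 - 29*A^-1 - 29*A^-5 - 4*A^-9
  A^-5 * (7*d^2) = 7*A^-1 + 14*A^-5 + 7*A^-9
  A^-7 * (d^3) = -A^-1 - 3*A^-5 - 3*A^-9 - A^-13
Summing the groups: <K> = A^15 - 2*A^11 + 2*A^7 - 3*A^3 + 3*A^-1 - 2*A^-5 + A^-9 - A^-13
Normalise by the writhe: (-A^3)^(-w) = (-A^3)^(3) = -A^9, so f(A) = -A^9 * <K> = -A^24 + 2*A^20 - 2*A^16 + 3*A^12 - 3*A^8 + 2*A^4 - 1 + A^-4.
Substitute A = t^(-1/4), i.e. A^e → t^(-e/4): V(t) = t - 1 + 2*t^-1 - 3*t^-2 + 3*t^-3 - 2*t^-4 + 2*t^-5 - t^-6

Answer: t - 1 + 2*t^-1 - 3*t^-2 + 3*t^-3 - 2*t^-4 + 2*t^-5 - t^-6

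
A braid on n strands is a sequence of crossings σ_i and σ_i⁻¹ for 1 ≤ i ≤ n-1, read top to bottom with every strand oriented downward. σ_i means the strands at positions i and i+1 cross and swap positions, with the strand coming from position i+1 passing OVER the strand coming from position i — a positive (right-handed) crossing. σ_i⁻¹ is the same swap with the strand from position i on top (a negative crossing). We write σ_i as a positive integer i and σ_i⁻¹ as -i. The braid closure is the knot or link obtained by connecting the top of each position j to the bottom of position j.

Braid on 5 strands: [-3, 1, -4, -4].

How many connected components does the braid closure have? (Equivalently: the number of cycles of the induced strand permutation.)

Track the strand permutation on 5 strands, starting from identity.
  step 1: s3^-1 swaps positions 3,4 -> [1 2 4 3 5]
  step 2: s1 swaps positions 1,2 -> [2 1 4 3 5]
  step 3: s4^-1 swaps positions 4,5 -> [2 1 4 5 3]
  step 4: s4^-1 swaps positions 4,5 -> [2 1 4 3 5]
Final permutation (position -> original strand): [2 1 4 3 5]
Closure components = cycle count of this permutation = 3.

Answer: 3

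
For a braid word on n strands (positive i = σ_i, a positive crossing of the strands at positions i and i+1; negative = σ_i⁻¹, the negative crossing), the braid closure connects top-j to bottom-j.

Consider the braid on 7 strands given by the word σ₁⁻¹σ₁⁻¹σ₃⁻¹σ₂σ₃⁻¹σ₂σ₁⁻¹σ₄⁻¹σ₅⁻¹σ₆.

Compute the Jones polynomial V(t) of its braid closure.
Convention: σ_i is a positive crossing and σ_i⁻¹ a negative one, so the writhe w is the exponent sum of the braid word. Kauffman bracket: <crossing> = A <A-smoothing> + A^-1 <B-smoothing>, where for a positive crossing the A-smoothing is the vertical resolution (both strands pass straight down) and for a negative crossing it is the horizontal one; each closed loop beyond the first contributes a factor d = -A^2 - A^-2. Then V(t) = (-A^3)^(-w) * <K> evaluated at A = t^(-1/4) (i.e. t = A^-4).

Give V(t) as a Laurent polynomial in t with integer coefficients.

t - 1 + 2*t^-1 - 3*t^-2 + 3*t^-3 - 2*t^-4 + 2*t^-5 - t^-6

Derivation:
The presented braid s1^-1 s1^-1 s3^-1 s2 s3^-1 s2 s1^-1 s4^-1 s5^-1 s6 on 7 strands reduces by inverse Markov moves (closure unchanged at each step):
  Destabilize: the word has the form β·s6 where s6 occurs only as the final letter (β ∈ B_6); drop it and the last strand → 6 strands.
  Destabilize: the word has the form β·s5^-1 where s5^-1 occurs only as the final letter (β ∈ B_5); drop it and the last strand → 5 strands.
  Destabilize: the word has the form β·s4^-1 where s4^-1 occurs only as the final letter (β ∈ B_4); drop it and the last strand → 4 strands.
Reduced to β = s1^-1 s1^-1 s3^-1 s2 s3^-1 s2 s1^-1 on 4 strands, 7 crossings.
Compute on β:
Braid: s1^-1 s1^-1 s3^-1 s2 s3^-1 s2 s1^-1 on 4 strands, 7 crossings.
Writhe w = (#positive) - (#negative) = 2 - 5 = -3.
Computing the Kauffman bracket via state sum. There are 2^7 = 128 states.
Smooth each crossing (0=||, 1=⌣⌢); contribution A^(Σ sign_k(1-2s_k)) * d^(L-1).
Tabulate the states by total A-exponent and number of loops L (A-exp: L × count):
  A^7: L=5 ×1
  A^5: L=4 ×7
  A^3: L=3 ×20, L=5 ×1
  A^1: L=2 ×27, L=4 ×8
  A^-1: L=1 ×15, L=3 ×19, L=5 ×1
  A^-3: L=2 ×17, L=4 ×4
  A^-5: L=3 ×7
  A^-7: L=4 ×1
Each group contributes A^e * Σ count * d^(L-1):
Powers of d = -A^2 - A^-2: d^2 = A^4 + 2 + A^-4; d^3 = -A^6 - 3*A^2 - 3*A^-2 - A^-6; d^4 = A^8 + 4*A^4 + 6 + 4*A^-4 + A^-8.
  A^7 * (d^4) = A^15 + 4*A^11 + 6*A^7 + 4*A^3 + A^-1
  A^5 * (7*d^3) = -7*A^11 - 21*A^7 - 21*A^3 - 7*A^-1
  A^3 * (20*d^2 + d^4) = A^11 + 24*A^7 + 46*A^3 + 24*A^-1 + A^-5
  A^1 * (27*d + 8*d^3) = -8*A^7 - 51*A^3 - 51*A^-1 - 8*A^-5
  A^-1 * (15 + 19*d^2 + d^4) = A^7 + 23*A^3 + 59*A^-1 + 23*A^-5 + A^-9
  A^-3 * (17*d + 4*d^3) = -4*A^3 - 29*A^-1 - 29*A^-5 - 4*A^-9
  A^-5 * (7*d^2) = 7*A^-1 + 14*A^-5 + 7*A^-9
  A^-7 * (d^3) = -A^-1 - 3*A^-5 - 3*A^-9 - A^-13
Summing the groups: <K> = A^15 - 2*A^11 + 2*A^7 - 3*A^3 + 3*A^-1 - 2*A^-5 + A^-9 - A^-13
Normalise by the writhe: (-A^3)^(-w) = (-A^3)^(3) = -A^9, so f(A) = -A^9 * <K> = -A^24 + 2*A^20 - 2*A^16 + 3*A^12 - 3*A^8 + 2*A^4 - 1 + A^-4.
Substitute A = t^(-1/4), i.e. A^e → t^(-e/4): V(t) = t - 1 + 2*t^-1 - 3*t^-2 + 3*t^-3 - 2*t^-4 + 2*t^-5 - t^-6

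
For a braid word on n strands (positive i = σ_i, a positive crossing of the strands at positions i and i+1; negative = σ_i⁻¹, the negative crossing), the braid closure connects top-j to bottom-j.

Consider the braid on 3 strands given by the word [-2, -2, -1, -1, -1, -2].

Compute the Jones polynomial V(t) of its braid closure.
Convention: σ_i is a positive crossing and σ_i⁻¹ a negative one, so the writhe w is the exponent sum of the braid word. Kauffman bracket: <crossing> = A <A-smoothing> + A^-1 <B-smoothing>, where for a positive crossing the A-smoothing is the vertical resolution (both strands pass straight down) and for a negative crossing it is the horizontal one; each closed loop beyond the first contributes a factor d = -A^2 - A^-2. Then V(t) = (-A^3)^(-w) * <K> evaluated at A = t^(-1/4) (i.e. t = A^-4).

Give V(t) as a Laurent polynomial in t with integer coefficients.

t^-2 + 2*t^-4 - 2*t^-5 + t^-6 - 2*t^-7 + t^-8

Derivation:
Braid: s2^-1 s2^-1 s1^-1 s1^-1 s1^-1 s2^-1 on 3 strands, 6 crossings.
Writhe w = (#positive) - (#negative) = 0 - 6 = -6.
State-sum expansion of <K>. There are 2^6 = 64 states.
For each crossing: s=0 is the vertical smoothing, s=1 horizontal. Crossing k contributes A^(sign_k * (1 - 2*s_k)); loop factor d = -A^2 - A^-2.
Tabulate the states by total A-exponent and number of loops L (A-exp: L × count):
  A^6: L=5 ×1
  A^4: L=4 ×6
  A^2: L=3 ×15
  A^0: L=2 ×18, L=4 ×2
  A^-2: L=1 ×9, L=3 ×6
  A^-4: L=2 ×6
  A^-6: L=3 ×1
Each group contributes A^e * Σ count * d^(L-1):
Powers of d = -A^2 - A^-2: d^2 = A^4 + 2 + A^-4; d^3 = -A^6 - 3*A^2 - 3*A^-2 - A^-6; d^4 = A^8 + 4*A^4 + 6 + 4*A^-4 + A^-8.
  A^6 * (d^4) = A^14 + 4*A^10 + 6*A^6 + 4*A^2 + A^-2
  A^4 * (6*d^3) = -6*A^10 - 18*A^6 - 18*A^2 - 6*A^-2
  A^2 * (15*d^2) = 15*A^6 + 30*A^2 + 15*A^-2
  A^0 * (18*d + 2*d^3) = -2*A^6 - 24*A^2 - 24*A^-2 - 2*A^-6
  A^-2 * (9 + 6*d^2) = 6*A^2 + 21*A^-2 + 6*A^-6
  A^-4 * (6*d) = -6*A^-2 - 6*A^-6
  A^-6 * (d^2) = A^-2 + 2*A^-6 + A^-10
Summing the groups: <K> = A^14 - 2*A^10 + A^6 - 2*A^2 + 2*A^-2 + A^-10
Normalise by the writhe: (-A^3)^(-w) = (-A^3)^(6) = A^18, so f(A) = A^18 * <K> = A^32 - 2*A^28 + A^24 - 2*A^20 + 2*A^16 + A^8.
Substitute A = t^(-1/4), i.e. A^e → t^(-e/4): V(t) = t^-2 + 2*t^-4 - 2*t^-5 + t^-6 - 2*t^-7 + t^-8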